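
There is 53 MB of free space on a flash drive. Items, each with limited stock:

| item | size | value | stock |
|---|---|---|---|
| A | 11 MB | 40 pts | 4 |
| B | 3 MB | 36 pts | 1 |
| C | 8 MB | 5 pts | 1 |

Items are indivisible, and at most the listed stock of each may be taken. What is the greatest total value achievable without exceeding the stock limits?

Top feasible selections:
- 4×A + 1×B: size 47, value 196
- 4×A + 1×C: size 52, value 165
- 3×A + 1×B + 1×C: size 44, value 161
Best: 196 pts.

196 pts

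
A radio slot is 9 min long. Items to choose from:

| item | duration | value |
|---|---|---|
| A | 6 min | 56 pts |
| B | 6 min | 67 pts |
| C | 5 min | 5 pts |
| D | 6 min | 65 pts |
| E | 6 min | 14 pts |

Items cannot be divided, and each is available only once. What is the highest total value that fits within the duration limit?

Check high-value combinations within 9 min:
- B: duration 6, value 67
- D: duration 6, value 65
- A: duration 6, value 56
- E: duration 6, value 14
- C: duration 5, value 5
Best: 67 pts.

67 pts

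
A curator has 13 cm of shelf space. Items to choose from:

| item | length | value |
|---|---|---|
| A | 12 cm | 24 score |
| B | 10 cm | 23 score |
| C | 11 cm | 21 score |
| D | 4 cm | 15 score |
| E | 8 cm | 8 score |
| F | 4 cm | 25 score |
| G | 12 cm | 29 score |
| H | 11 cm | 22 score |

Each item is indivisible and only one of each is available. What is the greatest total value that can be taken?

40 score

Check high-value combinations within 13 cm:
- D+F: length 4+4=8, value 15+25=40
- E+F: length 8+4=12, value 8+25=33
- G: length 12, value 29
Best: 40 score.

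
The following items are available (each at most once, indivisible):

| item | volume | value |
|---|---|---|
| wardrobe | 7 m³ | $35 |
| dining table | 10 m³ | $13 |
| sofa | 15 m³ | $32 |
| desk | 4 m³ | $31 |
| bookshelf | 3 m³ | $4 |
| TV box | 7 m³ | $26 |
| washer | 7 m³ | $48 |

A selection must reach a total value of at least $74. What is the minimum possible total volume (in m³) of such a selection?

11

Subsets with value ≥ 74, sorted by total volume:
- desk+washer: volume 11, value 79
- wardrobe+washer: volume 14, value 83
- desk+bookshelf+washer: volume 14, value 83
- TV box+washer: volume 14, value 74
Minimum volume: 11 m³.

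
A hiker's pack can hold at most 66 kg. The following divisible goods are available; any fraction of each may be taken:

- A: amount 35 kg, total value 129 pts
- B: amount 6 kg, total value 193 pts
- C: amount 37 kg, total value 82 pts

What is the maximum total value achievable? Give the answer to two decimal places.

Take in order of value per unit:
- B (193/6 per unit): all 6 → value 193, running total 193.00
- A (129/35 per unit): all 35 → value 129, running total 322.00
- C (82/37 per unit): 25 of 37 → value 25×82/37 = 55.4054, running total 377.41
Total 377.41.

377.41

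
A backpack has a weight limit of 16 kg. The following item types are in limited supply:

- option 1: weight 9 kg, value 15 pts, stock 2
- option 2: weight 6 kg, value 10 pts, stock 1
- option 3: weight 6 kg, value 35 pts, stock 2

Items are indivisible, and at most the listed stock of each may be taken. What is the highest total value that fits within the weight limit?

Top feasible selections:
- 2×option 3: weight 12, value 70
- 1×option 1 + 1×option 3: weight 15, value 50
Best: 70 pts.

70 pts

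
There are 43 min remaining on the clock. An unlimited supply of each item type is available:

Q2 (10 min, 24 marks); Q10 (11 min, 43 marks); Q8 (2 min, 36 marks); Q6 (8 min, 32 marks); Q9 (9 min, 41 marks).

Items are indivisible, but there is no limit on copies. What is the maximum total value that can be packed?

756 marks

Best value-per-unit is Q8 at 36/2, and filling with it alone uses time 21×2=42. No mix of the others beats 21×36 = 756.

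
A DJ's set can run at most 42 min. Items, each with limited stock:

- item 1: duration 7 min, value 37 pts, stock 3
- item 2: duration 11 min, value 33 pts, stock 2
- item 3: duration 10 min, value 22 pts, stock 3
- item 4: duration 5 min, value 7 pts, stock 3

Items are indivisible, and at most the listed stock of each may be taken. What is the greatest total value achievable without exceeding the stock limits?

Best selections within duration 42 and stock limits:
- 3×item 1 + 1×item 2 + 1×item 3: duration 42, value 166
- 3×item 1 + 1×item 2 + 2×item 4: duration 42, value 158
Best: 166 pts.

166 pts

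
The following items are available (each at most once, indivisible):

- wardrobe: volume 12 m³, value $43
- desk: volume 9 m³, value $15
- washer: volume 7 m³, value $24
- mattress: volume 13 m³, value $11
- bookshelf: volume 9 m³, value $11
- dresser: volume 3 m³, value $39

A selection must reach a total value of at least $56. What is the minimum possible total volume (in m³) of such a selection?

Subsets with value ≥ 56, sorted by total volume:
- washer+dresser: volume 10, value 63
- wardrobe+dresser: volume 15, value 82
- desk+washer+dresser: volume 19, value 78
Minimum volume: 10 m³.

10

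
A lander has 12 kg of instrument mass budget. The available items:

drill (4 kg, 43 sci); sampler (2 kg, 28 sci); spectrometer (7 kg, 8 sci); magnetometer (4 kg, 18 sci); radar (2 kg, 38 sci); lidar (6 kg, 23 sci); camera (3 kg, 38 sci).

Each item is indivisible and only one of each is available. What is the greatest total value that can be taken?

Check high-value combinations within 12 kg:
- drill+sampler+radar+camera: mass 4+2+2+3=11, value 43+28+38+38=147
- drill+sampler+magnetometer+radar: mass 4+2+4+2=12, value 43+28+18+38=127
- sampler+magnetometer+radar+camera: mass 2+4+2+3=11, value 28+18+38+38=122
- drill+radar+camera: mass 4+2+3=9, value 43+38+38=119
- drill+sampler+radar: mass 4+2+2=8, value 43+28+38=109
Best: 147 sci.

147 sci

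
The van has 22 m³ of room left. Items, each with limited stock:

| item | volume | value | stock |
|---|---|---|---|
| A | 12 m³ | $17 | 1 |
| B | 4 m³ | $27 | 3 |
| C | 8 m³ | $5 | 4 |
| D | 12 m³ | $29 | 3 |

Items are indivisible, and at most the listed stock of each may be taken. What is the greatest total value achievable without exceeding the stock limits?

Best selections within volume 22 and stock limits:
- 3×B + 1×C: volume 20, value 86
- 2×B + 1×D: volume 20, value 83
Best: $86.

$86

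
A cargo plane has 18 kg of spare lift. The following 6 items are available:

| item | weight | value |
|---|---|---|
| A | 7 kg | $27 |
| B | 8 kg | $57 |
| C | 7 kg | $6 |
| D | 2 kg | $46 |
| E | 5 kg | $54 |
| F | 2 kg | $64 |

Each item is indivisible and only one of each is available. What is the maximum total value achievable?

$221

Check high-value combinations within 18 kg:
- B+D+E+F: weight 8+2+5+2=17, value 57+46+54+64=221
- A+D+E+F: weight 7+2+5+2=16, value 27+46+54+64=191
- B+E+F: weight 8+5+2=15, value 57+54+64=175
Best: $221.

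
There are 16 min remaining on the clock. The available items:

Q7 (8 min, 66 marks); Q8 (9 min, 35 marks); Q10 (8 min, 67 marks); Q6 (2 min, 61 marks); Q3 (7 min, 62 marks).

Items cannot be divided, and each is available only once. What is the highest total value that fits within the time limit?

133 marks

Check high-value combinations within 16 min:
- Q7+Q10: time 8+8=16, value 66+67=133
- Q10+Q3: time 8+7=15, value 67+62=129
- Q10+Q6: time 8+2=10, value 67+61=128
Best: 133 marks.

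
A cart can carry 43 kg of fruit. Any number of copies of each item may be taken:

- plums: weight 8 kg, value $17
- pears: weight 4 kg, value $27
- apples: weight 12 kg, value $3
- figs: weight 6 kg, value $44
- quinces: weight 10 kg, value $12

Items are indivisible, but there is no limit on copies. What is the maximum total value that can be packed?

$308

Best value-per-unit is figs at 44/6, and filling with it alone uses weight 7×6=42. No mix of the others beats 7×44 = 308.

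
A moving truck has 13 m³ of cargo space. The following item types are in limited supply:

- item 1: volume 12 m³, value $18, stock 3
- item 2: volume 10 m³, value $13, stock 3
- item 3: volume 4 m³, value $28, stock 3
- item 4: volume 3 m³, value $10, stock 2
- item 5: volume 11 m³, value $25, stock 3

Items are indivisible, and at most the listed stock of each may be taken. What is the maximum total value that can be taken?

$84

Top feasible selections:
- 3×item 3: volume 12, value 84
- 2×item 3 + 1×item 4: volume 11, value 66
Best: $84.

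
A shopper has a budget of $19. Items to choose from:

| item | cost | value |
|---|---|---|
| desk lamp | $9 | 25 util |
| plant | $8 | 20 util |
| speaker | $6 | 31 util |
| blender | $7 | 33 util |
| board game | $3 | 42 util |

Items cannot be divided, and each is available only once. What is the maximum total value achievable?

106 util

Check high-value combinations within $19:
- speaker+blender+board game: cost 6+7+3=16, value 31+33+42=106
- desk lamp+blender+board game: cost 9+7+3=19, value 25+33+42=100
- desk lamp+speaker+board game: cost 9+6+3=18, value 25+31+42=98
Best: 106 util.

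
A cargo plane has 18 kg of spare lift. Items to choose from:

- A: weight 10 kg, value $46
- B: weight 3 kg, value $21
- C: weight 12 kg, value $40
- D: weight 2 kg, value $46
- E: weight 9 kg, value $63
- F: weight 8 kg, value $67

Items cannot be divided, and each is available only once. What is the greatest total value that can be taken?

$134

Check high-value combinations within 18 kg:
- B+D+F: weight 3+2+8=13, value 21+46+67=134
- B+D+E: weight 3+2+9=14, value 21+46+63=130
- E+F: weight 9+8=17, value 63+67=130
- D+F: weight 2+8=10, value 46+67=113
Best: $134.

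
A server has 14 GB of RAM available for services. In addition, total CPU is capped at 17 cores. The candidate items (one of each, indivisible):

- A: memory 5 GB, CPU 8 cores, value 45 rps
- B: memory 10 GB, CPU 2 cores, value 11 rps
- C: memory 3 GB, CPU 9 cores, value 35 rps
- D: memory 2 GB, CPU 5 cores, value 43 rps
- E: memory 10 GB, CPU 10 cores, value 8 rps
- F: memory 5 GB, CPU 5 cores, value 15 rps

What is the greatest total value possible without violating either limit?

Feasible sets respecting both limits:
- A+D: memory 7, CPU 13, value 88
- A+C: memory 8, CPU 17, value 80
- C+D: memory 5, CPU 14, value 78
- A+F: memory 10, CPU 13, value 60
Best: 88 rps.

88 rps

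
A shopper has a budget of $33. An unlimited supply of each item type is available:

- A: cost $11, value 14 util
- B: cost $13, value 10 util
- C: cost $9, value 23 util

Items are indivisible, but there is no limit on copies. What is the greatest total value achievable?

Best value-per-unit is C at 23/9, and filling with it alone uses cost 3×9=27. No mix of the others beats 3×23 = 69.

69 util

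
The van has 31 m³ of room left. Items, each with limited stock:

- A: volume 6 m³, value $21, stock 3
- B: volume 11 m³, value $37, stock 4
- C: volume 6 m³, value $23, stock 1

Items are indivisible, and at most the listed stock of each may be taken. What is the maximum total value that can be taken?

$102

Best selections within volume 31 and stock limits:
- 2×A + 1×B + 1×C: volume 29, value 102
- 3×A + 1×B: volume 29, value 100
- 2×B + 1×C: volume 28, value 97
Best: $102.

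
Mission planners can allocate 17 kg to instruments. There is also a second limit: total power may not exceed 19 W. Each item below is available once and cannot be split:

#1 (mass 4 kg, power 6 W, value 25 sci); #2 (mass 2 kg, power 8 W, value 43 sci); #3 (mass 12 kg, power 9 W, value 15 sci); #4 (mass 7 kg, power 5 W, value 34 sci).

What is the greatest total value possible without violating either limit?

Feasible sets respecting both limits:
- #1+#2+#4: mass 13, power 19, value 102
- #2+#4: mass 9, power 13, value 77
- #1+#2: mass 6, power 14, value 68
- #1+#4: mass 11, power 11, value 59
Best: 102 sci.

102 sci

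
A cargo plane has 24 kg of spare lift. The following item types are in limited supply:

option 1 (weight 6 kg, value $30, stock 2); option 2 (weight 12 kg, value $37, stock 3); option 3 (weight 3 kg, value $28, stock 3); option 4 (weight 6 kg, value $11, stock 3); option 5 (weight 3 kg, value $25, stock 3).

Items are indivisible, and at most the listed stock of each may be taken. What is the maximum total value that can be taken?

Top feasible selections:
- 1×option 1 + 3×option 3 + 3×option 5: weight 24, value 189
- 3×option 3 + 1×option 4 + 3×option 5: weight 24, value 170
- 2×option 1 + 3×option 3 + 1×option 5: weight 24, value 169
Best: $189.

$189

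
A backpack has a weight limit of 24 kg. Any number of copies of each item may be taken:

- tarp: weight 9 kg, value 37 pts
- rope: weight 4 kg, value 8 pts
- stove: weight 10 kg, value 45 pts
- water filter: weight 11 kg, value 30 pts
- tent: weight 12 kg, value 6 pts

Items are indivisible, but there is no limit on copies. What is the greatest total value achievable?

Best value-per-unit is stove at 45/10; filling with it alone gives 2×45 = 90.
Optimal mix: 1×rope + 2×stove → weight 24, value 98.

98 pts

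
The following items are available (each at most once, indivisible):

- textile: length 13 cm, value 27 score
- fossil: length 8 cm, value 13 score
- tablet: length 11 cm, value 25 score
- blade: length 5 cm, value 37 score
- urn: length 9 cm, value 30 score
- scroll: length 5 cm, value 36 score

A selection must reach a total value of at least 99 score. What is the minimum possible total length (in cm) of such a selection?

Subsets with value ≥ 99, sorted by total length:
- blade+urn+scroll: length 19, value 103
- textile+blade+scroll: length 23, value 100
- fossil+blade+urn+scroll: length 27, value 116
- fossil+tablet+blade+scroll: length 29, value 111
Minimum length: 19 cm.

19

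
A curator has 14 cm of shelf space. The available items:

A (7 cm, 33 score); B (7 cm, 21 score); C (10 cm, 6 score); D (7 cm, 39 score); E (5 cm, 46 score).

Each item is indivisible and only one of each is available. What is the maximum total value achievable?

Check high-value combinations within 14 cm:
- D+E: length 7+5=12, value 39+46=85
- A+E: length 7+5=12, value 33+46=79
- A+D: length 7+7=14, value 33+39=72
- B+E: length 7+5=12, value 21+46=67
- B+D: length 7+7=14, value 21+39=60
Best: 85 score.

85 score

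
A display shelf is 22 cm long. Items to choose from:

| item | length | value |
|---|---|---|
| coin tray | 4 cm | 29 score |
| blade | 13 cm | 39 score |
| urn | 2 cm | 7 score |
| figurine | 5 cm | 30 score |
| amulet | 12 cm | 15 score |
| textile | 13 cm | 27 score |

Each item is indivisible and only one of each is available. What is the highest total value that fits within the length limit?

98 score

Check high-value combinations within 22 cm:
- coin tray+blade+figurine: length 4+13+5=22, value 29+39+30=98
- coin tray+figurine+textile: length 4+5+13=22, value 29+30+27=86
- blade+urn+figurine: length 13+2+5=20, value 39+7+30=76
- coin tray+blade+urn: length 4+13+2=19, value 29+39+7=75
Best: 98 score.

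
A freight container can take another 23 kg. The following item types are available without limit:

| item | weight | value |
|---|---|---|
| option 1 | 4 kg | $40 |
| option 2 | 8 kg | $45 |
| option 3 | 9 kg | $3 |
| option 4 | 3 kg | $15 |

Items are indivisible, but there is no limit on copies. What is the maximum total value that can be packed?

Best value-per-unit is option 1 at 40/4; filling with it alone gives 5×40 = 200.
Optimal mix: 5×option 1 + 1×option 4 → weight 23, value 215.

$215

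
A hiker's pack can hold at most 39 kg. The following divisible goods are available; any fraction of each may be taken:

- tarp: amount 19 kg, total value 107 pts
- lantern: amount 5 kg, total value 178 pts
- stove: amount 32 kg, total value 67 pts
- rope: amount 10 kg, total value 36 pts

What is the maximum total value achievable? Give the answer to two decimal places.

Take in order of value per unit:
- lantern (178/5 per unit): all 5 → value 178, running total 178.00
- tarp (107/19 per unit): all 19 → value 107, running total 285.00
- rope (36/10 per unit): all 10 → value 36, running total 321.00
- stove (67/32 per unit): 5 of 32 → value 5×67/32 = 10.4688, running total 331.47
Total 331.47.

331.47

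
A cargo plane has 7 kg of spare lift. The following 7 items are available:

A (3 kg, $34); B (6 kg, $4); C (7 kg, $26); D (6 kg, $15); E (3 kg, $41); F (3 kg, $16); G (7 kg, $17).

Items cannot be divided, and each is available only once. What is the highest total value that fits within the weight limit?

This is a 0/1 knapsack; check combinations near the capacity.
- A+E: weight 3+3=6, value 34+41=75
- E+F: weight 3+3=6, value 41+16=57
- A+F: weight 3+3=6, value 34+16=50
- E: weight 3, value 41
Best: $75.

$75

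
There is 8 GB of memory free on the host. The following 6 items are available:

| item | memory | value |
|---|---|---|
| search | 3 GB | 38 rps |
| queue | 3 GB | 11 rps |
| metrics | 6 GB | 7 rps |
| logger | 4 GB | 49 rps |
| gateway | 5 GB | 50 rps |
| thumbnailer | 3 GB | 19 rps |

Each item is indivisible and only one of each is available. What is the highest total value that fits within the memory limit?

88 rps

Check high-value combinations within 8 GB:
- search+gateway: memory 3+5=8, value 38+50=88
- search+logger: memory 3+4=7, value 38+49=87
- gateway+thumbnailer: memory 5+3=8, value 50+19=69
Best: 88 rps.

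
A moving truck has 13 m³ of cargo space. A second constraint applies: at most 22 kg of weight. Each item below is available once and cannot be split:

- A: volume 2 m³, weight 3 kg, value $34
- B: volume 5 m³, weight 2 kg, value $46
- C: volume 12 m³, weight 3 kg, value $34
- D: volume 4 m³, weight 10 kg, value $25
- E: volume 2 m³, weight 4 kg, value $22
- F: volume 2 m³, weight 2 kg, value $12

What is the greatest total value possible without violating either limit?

$127

Feasible sets respecting both limits:
- A+B+D+E: volume 13, weight 19, value 127
- A+B+D+F: volume 13, weight 17, value 117
- A+B+E+F: volume 11, weight 11, value 114
- A+B+D: volume 11, weight 15, value 105
Best: $127.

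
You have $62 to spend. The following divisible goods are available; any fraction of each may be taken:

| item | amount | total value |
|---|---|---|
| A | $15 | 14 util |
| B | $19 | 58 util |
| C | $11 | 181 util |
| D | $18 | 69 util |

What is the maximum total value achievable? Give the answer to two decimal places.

321.07

Take in order of value per unit:
- C (181/11 per unit): all 11 → value 181, running total 181.00
- D (69/18 per unit): all 18 → value 69, running total 250.00
- B (58/19 per unit): all 19 → value 58, running total 308.00
- A (14/15 per unit): 14 of 15 → value 14×14/15 = 13.0667, running total 321.07
Total 321.07.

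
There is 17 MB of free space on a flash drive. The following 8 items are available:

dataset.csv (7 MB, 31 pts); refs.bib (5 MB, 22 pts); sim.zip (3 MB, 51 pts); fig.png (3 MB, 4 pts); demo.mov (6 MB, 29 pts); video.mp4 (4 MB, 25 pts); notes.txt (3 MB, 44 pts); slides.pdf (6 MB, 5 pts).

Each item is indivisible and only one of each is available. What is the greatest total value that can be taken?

151 pts

This is a 0/1 knapsack; check combinations near the capacity.
- dataset.csv+sim.zip+video.mp4+notes.txt: size 7+3+4+3=17, value 31+51+25+44=151
- sim.zip+demo.mov+video.mp4+notes.txt: size 3+6+4+3=16, value 51+29+25+44=149
- refs.bib+sim.zip+demo.mov+notes.txt: size 5+3+6+3=17, value 22+51+29+44=146
- refs.bib+sim.zip+video.mp4+notes.txt: size 5+3+4+3=15, value 22+51+25+44=142
Best: 151 pts.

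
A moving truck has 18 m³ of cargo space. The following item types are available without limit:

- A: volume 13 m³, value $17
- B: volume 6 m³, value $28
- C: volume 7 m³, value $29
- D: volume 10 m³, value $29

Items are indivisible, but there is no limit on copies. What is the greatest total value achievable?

Best value-per-unit is B at 28/6, and filling with it alone uses volume 3×6=18. No mix of the others beats 3×28 = 84.

$84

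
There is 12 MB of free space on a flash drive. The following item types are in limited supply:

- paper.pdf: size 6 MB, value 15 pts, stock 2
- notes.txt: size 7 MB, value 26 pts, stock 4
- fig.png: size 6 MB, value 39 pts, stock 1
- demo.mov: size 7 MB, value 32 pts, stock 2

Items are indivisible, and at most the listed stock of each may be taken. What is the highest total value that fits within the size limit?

54 pts

Best selections within size 12 and stock limits:
- 1×paper.pdf + 1×fig.png: size 12, value 54
- 1×fig.png: size 6, value 39
Best: 54 pts.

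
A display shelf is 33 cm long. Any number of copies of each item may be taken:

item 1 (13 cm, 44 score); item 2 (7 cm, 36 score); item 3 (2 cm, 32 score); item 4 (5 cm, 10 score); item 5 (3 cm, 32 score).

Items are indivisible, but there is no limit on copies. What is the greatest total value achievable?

512 score

Best value-per-unit is item 3 at 32/2, and filling with it alone uses length 16×2=32. No mix of the others beats 16×32 = 512.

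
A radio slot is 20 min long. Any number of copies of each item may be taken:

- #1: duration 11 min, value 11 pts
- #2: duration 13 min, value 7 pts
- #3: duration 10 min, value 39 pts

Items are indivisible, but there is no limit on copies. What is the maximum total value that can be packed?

78 pts

Best value-per-unit is #3 at 39/10, and filling with it alone uses duration 2×10=20. No mix of the others beats 2×39 = 78.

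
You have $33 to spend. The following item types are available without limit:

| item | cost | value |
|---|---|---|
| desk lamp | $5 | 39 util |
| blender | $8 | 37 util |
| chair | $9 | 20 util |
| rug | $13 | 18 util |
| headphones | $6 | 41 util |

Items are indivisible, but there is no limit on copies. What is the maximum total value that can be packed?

240 util

Best value-per-unit is desk lamp at 39/5; filling with it alone gives 6×39 = 234.
Optimal mix: 3×desk lamp + 3×headphones → cost 33, value 240.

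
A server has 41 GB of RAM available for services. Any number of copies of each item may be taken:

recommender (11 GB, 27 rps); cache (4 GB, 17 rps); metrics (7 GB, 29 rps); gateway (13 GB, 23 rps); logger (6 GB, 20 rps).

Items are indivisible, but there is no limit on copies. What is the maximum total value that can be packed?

172 rps

Best value-per-unit is cache at 17/4; filling with it alone gives 10×17 = 170.
Optimal mix: 5×cache + 3×metrics → memory 41, value 172.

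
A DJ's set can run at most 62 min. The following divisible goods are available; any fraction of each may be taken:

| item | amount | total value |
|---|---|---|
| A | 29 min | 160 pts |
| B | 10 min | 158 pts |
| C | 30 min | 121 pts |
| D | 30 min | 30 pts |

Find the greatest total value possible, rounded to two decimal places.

Take in order of value per unit:
- B (158/10 per unit): all 10 → value 158, running total 158.00
- A (160/29 per unit): all 29 → value 160, running total 318.00
- C (121/30 per unit): 23 of 30 → value 23×121/30 = 92.7667, running total 410.77
Total 410.77.

410.77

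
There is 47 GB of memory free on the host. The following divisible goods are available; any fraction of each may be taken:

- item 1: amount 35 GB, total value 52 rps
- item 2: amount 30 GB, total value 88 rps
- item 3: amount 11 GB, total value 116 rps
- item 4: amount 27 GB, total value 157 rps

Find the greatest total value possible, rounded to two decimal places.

Take in order of value per unit:
- item 3 (116/11 per unit): all 11 → value 116, running total 116.00
- item 4 (157/27 per unit): all 27 → value 157, running total 273.00
- item 2 (88/30 per unit): 9 of 30 → value 9×88/30 = 26.4000, running total 299.40
Total 299.40.

299.40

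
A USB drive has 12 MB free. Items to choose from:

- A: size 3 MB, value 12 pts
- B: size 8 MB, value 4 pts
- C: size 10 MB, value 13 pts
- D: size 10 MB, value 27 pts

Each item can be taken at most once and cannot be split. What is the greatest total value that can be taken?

27 pts

Check high-value combinations within 12 MB:
- D: size 10, value 27
- A+B: size 3+8=11, value 12+4=16
- C: size 10, value 13
- A: size 3, value 12
Best: 27 pts.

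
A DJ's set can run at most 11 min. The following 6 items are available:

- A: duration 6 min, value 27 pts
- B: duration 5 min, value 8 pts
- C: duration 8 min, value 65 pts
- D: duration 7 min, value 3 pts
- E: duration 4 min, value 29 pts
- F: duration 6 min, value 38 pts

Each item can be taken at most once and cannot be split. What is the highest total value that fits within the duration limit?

67 pts

This is a 0/1 knapsack; check combinations near the capacity.
- E+F: duration 4+6=10, value 29+38=67
- C: duration 8, value 65
- A+E: duration 6+4=10, value 27+29=56
Best: 67 pts.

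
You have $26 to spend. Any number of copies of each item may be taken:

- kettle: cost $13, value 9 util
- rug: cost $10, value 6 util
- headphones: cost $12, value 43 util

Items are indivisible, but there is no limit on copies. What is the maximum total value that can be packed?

Best value-per-unit is headphones at 43/12, and filling with it alone uses cost 2×12=24. No mix of the others beats 2×43 = 86.

86 util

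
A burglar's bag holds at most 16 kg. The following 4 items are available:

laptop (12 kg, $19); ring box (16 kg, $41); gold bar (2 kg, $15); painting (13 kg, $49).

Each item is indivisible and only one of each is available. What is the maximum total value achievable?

$64

Check high-value combinations within 16 kg:
- gold bar+painting: weight 2+13=15, value 15+49=64
- painting: weight 13, value 49
- ring box: weight 16, value 41
- laptop+gold bar: weight 12+2=14, value 19+15=34
- laptop: weight 12, value 19
Best: $64.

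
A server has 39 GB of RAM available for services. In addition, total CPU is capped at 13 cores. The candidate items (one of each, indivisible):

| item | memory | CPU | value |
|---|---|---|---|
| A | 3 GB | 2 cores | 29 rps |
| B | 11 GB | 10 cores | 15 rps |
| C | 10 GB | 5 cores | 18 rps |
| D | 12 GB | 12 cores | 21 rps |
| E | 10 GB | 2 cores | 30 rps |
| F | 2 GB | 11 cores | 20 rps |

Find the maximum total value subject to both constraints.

77 rps

Feasible sets respecting both limits:
- A+C+E: memory 23, CPU 9, value 77
- A+E: memory 13, CPU 4, value 59
- E+F: memory 12, CPU 13, value 50
- A+F: memory 5, CPU 13, value 49
Best: 77 rps.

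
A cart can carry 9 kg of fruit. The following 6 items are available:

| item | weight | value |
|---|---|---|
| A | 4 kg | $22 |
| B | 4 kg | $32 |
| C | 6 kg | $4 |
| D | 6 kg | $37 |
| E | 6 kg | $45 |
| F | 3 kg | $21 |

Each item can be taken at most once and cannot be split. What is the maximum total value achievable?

$66

Check high-value combinations within 9 kg:
- E+F: weight 6+3=9, value 45+21=66
- D+F: weight 6+3=9, value 37+21=58
- A+B: weight 4+4=8, value 22+32=54
- B+F: weight 4+3=7, value 32+21=53
Best: $66.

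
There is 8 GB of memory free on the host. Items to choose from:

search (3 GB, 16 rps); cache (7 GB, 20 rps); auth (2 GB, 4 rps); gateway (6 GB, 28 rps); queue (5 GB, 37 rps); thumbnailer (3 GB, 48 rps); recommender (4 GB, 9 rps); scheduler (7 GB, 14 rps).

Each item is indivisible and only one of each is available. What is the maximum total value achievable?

Check high-value combinations within 8 GB:
- queue+thumbnailer: memory 5+3=8, value 37+48=85
- search+auth+thumbnailer: memory 3+2+3=8, value 16+4+48=68
- search+thumbnailer: memory 3+3=6, value 16+48=64
- thumbnailer+recommender: memory 3+4=7, value 48+9=57
- search+queue: memory 3+5=8, value 16+37=53
Best: 85 rps.

85 rps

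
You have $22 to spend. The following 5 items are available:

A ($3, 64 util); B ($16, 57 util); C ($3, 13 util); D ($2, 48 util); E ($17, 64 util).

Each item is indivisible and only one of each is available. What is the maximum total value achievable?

176 util

This is a 0/1 knapsack; check combinations near the capacity.
- A+D+E: cost 3+2+17=22, value 64+48+64=176
- A+B+D: cost 3+16+2=21, value 64+57+48=169
- A+B+C: cost 3+16+3=22, value 64+57+13=134
Best: 176 util.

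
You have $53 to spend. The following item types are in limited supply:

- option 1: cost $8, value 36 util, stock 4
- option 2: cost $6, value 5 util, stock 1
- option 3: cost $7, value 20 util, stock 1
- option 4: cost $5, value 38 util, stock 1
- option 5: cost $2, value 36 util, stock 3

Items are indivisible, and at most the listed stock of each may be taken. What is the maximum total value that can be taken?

310 util

Top feasible selections:
- 4×option 1 + 1×option 3 + 1×option 4 + 3×option 5: cost 50, value 310
- 4×option 1 + 1×option 2 + 1×option 4 + 3×option 5: cost 49, value 295
- 4×option 1 + 1×option 4 + 3×option 5: cost 43, value 290
- 3×option 1 + 1×option 2 + 1×option 3 + 1×option 4 + 3×option 5: cost 48, value 279
Best: 310 util.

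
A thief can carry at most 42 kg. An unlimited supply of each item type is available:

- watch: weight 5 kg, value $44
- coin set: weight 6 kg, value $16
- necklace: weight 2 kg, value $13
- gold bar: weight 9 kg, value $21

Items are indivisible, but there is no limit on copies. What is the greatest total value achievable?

$365

Best value-per-unit is watch at 44/5; filling with it alone gives 8×44 = 352.
Optimal mix: 8×watch + 1×necklace → weight 42, value 365.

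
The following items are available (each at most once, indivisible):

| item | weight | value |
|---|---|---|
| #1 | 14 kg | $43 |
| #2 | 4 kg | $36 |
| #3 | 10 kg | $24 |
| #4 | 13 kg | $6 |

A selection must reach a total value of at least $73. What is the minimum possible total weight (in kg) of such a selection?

18

Subsets with value ≥ 73, sorted by total weight:
- #1+#2: weight 18, value 79
- #1+#2+#3: weight 28, value 103
- #1+#2+#4: weight 31, value 85
- #1+#3+#4: weight 37, value 73
Minimum weight: 18 kg.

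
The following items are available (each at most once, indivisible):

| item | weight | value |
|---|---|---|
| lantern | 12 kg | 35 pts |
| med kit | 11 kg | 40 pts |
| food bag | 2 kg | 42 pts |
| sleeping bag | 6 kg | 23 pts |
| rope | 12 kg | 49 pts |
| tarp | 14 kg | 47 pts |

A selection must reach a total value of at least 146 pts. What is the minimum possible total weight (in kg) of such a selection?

31

Subsets with value ≥ 146, sorted by total weight:
- med kit+food bag+sleeping bag+rope: weight 31, value 154
- lantern+food bag+sleeping bag+rope: weight 32, value 149
Minimum weight: 31 kg.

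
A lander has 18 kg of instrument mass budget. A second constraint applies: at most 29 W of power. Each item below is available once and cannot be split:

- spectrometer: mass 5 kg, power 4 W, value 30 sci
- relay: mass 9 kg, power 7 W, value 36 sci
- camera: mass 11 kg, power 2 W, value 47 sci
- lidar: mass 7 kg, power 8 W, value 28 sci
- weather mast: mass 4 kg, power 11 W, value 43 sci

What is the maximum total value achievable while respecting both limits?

109 sci

Feasible sets respecting both limits:
- spectrometer+relay+weather mast: mass 18, power 22, value 109
- spectrometer+lidar+weather mast: mass 16, power 23, value 101
- camera+weather mast: mass 15, power 13, value 90
- relay+weather mast: mass 13, power 18, value 79
Best: 109 sci.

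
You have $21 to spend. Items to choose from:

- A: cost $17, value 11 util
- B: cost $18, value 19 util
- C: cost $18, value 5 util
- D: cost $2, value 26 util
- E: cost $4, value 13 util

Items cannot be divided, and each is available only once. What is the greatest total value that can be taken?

45 util

Check high-value combinations within $21:
- B+D: cost 18+2=20, value 19+26=45
- D+E: cost 2+4=6, value 26+13=39
- A+D: cost 17+2=19, value 11+26=37
Best: 45 util.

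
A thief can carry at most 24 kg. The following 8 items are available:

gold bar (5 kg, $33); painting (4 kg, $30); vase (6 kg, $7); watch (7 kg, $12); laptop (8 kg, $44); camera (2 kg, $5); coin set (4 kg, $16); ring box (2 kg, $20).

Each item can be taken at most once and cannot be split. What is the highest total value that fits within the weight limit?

Check high-value combinations within 24 kg:
- gold bar+painting+laptop+coin set+ring box: weight 5+4+8+4+2=23, value 33+30+44+16+20=143
- gold bar+painting+laptop+camera+ring box: weight 5+4+8+2+2=21, value 33+30+44+5+20=132
- gold bar+painting+laptop+camera+coin set: weight 5+4+8+2+4=23, value 33+30+44+5+16=128
- gold bar+painting+laptop+ring box: weight 5+4+8+2=19, value 33+30+44+20=127
- gold bar+painting+laptop+coin set: weight 5+4+8+4=21, value 33+30+44+16=123
Best: $143.

$143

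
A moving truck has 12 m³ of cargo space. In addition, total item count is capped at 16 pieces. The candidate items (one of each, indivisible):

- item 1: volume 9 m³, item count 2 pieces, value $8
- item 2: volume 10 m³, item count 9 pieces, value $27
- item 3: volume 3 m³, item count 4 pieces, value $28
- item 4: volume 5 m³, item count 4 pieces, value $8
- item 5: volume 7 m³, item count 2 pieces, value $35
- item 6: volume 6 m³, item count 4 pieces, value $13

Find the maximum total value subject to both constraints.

$63

Feasible sets respecting both limits:
- item 3+item 5: volume 10, item count 6, value 63
- item 4+item 5: volume 12, item count 6, value 43
- item 3+item 6: volume 9, item count 8, value 41
Best: $63.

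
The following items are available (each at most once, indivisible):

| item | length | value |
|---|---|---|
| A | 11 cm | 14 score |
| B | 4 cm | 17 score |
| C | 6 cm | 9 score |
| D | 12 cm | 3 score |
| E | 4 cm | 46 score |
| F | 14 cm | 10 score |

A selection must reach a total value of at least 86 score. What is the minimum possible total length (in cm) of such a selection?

Subsets with value ≥ 86, sorted by total length:
- A+B+C+E: length 25, value 86
- A+B+E+F: length 33, value 87
- A+B+C+D+E: length 37, value 89
- A+B+C+E+F: length 39, value 96
Minimum length: 25 cm.

25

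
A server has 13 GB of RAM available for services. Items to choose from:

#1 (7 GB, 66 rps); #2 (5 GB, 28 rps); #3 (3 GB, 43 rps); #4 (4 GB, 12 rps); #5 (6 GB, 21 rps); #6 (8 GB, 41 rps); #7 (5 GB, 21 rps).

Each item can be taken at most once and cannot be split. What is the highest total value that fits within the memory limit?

109 rps

Check high-value combinations within 13 GB:
- #1+#3: memory 7+3=10, value 66+43=109
- #1+#2: memory 7+5=12, value 66+28=94
- #2+#3+#7: memory 5+3+5=13, value 28+43+21=92
- #1+#7: memory 7+5=12, value 66+21=87
- #1+#5: memory 7+6=13, value 66+21=87
Best: 109 rps.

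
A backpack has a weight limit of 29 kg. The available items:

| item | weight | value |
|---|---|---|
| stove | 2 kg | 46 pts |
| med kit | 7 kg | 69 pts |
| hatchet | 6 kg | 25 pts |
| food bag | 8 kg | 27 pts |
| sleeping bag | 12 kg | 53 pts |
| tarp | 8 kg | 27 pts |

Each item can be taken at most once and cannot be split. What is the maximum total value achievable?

Check high-value combinations within 29 kg:
- stove+med kit+food bag+sleeping bag: weight 2+7+8+12=29, value 46+69+27+53=195
- stove+med kit+sleeping bag+tarp: weight 2+7+12+8=29, value 46+69+53+27=195
- stove+med kit+hatchet+sleeping bag: weight 2+7+6+12=27, value 46+69+25+53=193
- stove+med kit+food bag+tarp: weight 2+7+8+8=25, value 46+69+27+27=169
Best: 195 pts.

195 pts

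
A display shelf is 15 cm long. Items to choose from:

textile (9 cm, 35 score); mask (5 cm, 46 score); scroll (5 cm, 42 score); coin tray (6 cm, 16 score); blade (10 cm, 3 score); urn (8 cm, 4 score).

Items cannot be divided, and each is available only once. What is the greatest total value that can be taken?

88 score

Check high-value combinations within 15 cm:
- mask+scroll: length 5+5=10, value 46+42=88
- textile+mask: length 9+5=14, value 35+46=81
- textile+scroll: length 9+5=14, value 35+42=77
- mask+coin tray: length 5+6=11, value 46+16=62
Best: 88 score.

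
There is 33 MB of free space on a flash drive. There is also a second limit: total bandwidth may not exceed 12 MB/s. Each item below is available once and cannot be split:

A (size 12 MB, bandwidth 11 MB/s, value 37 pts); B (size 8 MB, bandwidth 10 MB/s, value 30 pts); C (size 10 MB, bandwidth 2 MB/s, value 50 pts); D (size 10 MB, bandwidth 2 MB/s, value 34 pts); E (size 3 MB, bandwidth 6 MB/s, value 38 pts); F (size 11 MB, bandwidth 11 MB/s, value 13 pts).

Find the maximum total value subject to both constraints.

122 pts

Feasible sets respecting both limits:
- C+D+E: size 23, bandwidth 10, value 122
- C+E: size 13, bandwidth 8, value 88
- C+D: size 20, bandwidth 4, value 84
Best: 122 pts.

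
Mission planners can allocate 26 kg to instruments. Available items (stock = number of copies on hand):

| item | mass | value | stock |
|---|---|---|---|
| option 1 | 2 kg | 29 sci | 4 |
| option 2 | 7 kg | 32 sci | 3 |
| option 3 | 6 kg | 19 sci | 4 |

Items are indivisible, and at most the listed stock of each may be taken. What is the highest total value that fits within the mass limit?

180 sci

Top feasible selections:
- 4×option 1 + 2×option 2: mass 22, value 180
- 4×option 1 + 3×option 3: mass 26, value 173
- 3×option 1 + 2×option 2 + 1×option 3: mass 26, value 170
Best: 180 sci.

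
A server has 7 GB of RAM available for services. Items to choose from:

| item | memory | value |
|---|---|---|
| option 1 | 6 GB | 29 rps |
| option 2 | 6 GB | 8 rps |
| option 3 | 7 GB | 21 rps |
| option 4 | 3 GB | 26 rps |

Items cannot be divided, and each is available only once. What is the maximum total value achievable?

This is a 0/1 knapsack; check combinations near the capacity.
- option 1: memory 6, value 29
- option 4: memory 3, value 26
- option 3: memory 7, value 21
Best: 29 rps.

29 rps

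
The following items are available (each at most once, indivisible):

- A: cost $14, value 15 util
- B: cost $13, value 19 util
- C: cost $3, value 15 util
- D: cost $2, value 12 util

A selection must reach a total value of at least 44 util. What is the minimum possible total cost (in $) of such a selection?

Subsets with value ≥ 44, sorted by total cost:
- B+C+D: cost 18, value 46
- A+B+D: cost 29, value 46
- A+B+C: cost 30, value 49
- A+B+C+D: cost 32, value 61
Minimum cost: 18 $.

18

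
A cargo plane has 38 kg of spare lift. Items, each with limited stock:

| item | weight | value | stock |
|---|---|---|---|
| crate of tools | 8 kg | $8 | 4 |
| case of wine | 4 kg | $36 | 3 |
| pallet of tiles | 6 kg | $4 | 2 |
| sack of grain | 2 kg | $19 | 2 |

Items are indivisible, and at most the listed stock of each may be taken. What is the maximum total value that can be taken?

$166

Best selections within weight 38 and stock limits:
- 2×crate of tools + 3×case of wine + 1×pallet of tiles + 2×sack of grain: weight 38, value 166
- 2×crate of tools + 3×case of wine + 2×sack of grain: weight 32, value 162
- 1×crate of tools + 3×case of wine + 2×pallet of tiles + 2×sack of grain: weight 36, value 162
- 1×crate of tools + 3×case of wine + 1×pallet of tiles + 2×sack of grain: weight 30, value 158
Best: $166.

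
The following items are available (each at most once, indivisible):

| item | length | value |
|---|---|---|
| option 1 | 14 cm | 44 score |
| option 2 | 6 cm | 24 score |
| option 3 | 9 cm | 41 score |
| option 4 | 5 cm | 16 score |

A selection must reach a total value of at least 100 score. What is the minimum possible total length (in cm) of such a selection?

Subsets with value ≥ 100, sorted by total length:
- option 1+option 3+option 4: length 28, value 101
- option 1+option 2+option 3: length 29, value 109
- option 1+option 2+option 3+option 4: length 34, value 125
Minimum length: 28 cm.

28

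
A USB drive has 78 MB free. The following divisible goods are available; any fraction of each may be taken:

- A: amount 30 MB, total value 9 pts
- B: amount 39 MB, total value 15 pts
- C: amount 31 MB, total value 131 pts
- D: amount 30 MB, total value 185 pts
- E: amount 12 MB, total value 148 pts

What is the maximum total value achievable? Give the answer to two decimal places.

465.92

Take in order of value per unit:
- E (148/12 per unit): all 12 → value 148, running total 148.00
- D (185/30 per unit): all 30 → value 185, running total 333.00
- C (131/31 per unit): all 31 → value 131, running total 464.00
- B (15/39 per unit): 5 of 39 → value 5×15/39 = 1.9231, running total 465.92
Total 465.92.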